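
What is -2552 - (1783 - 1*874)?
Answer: -3461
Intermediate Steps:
-2552 - (1783 - 1*874) = -2552 - (1783 - 874) = -2552 - 1*909 = -2552 - 909 = -3461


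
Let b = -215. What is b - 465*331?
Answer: -154130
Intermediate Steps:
b - 465*331 = -215 - 465*331 = -215 - 153915 = -154130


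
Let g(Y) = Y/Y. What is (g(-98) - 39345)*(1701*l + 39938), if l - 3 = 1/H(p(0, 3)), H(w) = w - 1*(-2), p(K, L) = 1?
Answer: -1794401152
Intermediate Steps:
H(w) = 2 + w (H(w) = w + 2 = 2 + w)
l = 10/3 (l = 3 + 1/(2 + 1) = 3 + 1/3 = 10/3 ≈ 3.3333)
g(Y) = 1
(g(-98) - 39345)*(1701*l + 39938) = (1 - 39345)*(1701*(10/3) + 39938) = -39344*(5670 + 39938) = -39344*45608 = -1794401152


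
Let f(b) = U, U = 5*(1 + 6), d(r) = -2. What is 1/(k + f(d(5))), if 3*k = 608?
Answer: 3/713 ≈ 0.0042076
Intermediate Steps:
k = 608/3 (k = (⅓)*608 = 608/3 ≈ 202.67)
U = 35 (U = 5*7 = 35)
f(b) = 35
1/(k + f(d(5))) = 1/(608/3 + 35) = 1/(713/3) = 3/713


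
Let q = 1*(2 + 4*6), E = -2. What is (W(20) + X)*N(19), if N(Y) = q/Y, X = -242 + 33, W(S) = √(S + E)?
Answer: -286 + 78*√2/19 ≈ -280.19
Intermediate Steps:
W(S) = √(-2 + S) (W(S) = √(S - 2) = √(-2 + S))
X = -209
q = 26 (q = 1*(2 + 24) = 1*26 = 26)
N(Y) = 26/Y
(W(20) + X)*N(19) = (√(-2 + 20) - 209)*(26/19) = (√18 - 209)*(26*(1/19)) = (3*√2 - 209)*(26/19) = (-209 + 3*√2)*(26/19) = -286 + 78*√2/19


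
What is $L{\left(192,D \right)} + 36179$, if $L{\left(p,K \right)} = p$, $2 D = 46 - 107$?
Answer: $36371$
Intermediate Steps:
$D = - \frac{61}{2}$ ($D = \frac{46 - 107}{2} = \frac{1}{2} \left(-61\right) = - \frac{61}{2} \approx -30.5$)
$L{\left(192,D \right)} + 36179 = 192 + 36179 = 36371$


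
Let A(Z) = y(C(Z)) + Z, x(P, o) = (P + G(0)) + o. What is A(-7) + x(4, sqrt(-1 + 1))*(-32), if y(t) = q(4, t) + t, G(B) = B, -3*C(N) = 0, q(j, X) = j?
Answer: -131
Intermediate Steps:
C(N) = 0 (C(N) = -1/3*0 = 0)
x(P, o) = P + o (x(P, o) = (P + 0) + o = P + o)
y(t) = 4 + t
A(Z) = 4 + Z (A(Z) = (4 + 0) + Z = 4 + Z)
A(-7) + x(4, sqrt(-1 + 1))*(-32) = (4 - 7) + (4 + sqrt(-1 + 1))*(-32) = -3 + (4 + sqrt(0))*(-32) = -3 + (4 + 0)*(-32) = -3 + 4*(-32) = -3 - 128 = -131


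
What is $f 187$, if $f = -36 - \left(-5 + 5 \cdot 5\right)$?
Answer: $-10472$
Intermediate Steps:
$f = -56$ ($f = -36 - \left(-5 + 25\right) = -36 - 20 = -56$)
$f 187 = \left(-56\right) 187 = -10472$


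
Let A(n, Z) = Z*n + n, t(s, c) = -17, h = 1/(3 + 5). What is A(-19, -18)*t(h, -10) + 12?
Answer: -5479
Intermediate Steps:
h = ⅛ (h = 1/8 = ⅛ ≈ 0.12500)
A(n, Z) = n + Z*n
A(-19, -18)*t(h, -10) + 12 = -19*(1 - 18)*(-17) + 12 = -19*(-17)*(-17) + 12 = 323*(-17) + 12 = -5491 + 12 = -5479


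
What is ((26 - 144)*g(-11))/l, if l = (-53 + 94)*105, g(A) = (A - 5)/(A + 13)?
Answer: 944/4305 ≈ 0.21928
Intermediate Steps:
g(A) = (-5 + A)/(13 + A)
l = 4305 (l = 41*105 = 4305)
((26 - 144)*g(-11))/l = ((26 - 144)*((-5 - 11)/(13 - 11)))/4305 = -118*(-16)/2*(1/4305) = -59*(-16)*(1/4305) = -118*(-8)*(1/4305) = 944*(1/4305) = 944/4305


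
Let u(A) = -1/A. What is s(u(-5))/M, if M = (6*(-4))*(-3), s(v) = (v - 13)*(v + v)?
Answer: -16/225 ≈ -0.071111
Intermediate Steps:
s(v) = 2*v*(-13 + v) (s(v) = (-13 + v)*(2*v) = 2*v*(-13 + v))
M = 72 (M = -24*(-3) = 72)
s(u(-5))/M = (2*(-1/(-5))*(-13 - 1/(-5)))/72 = (2*(-1*(-1/5))*(-13 - 1*(-1/5)))*(1/72) = (2*(1/5)*(-13 + 1/5))*(1/72) = (2*(1/5)*(-64/5))*(1/72) = -128/25*1/72 = -16/225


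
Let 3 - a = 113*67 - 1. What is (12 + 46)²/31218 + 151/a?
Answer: 10370735/118113303 ≈ 0.087803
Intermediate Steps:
a = -7567 (a = 3 - (113*67 - 1) = 3 - (7571 - 1) = 3 - 1*7570 = 3 - 7570 = -7567)
(12 + 46)²/31218 + 151/a = (12 + 46)²/31218 + 151/(-7567) = 58²*(1/31218) + 151*(-1/7567) = 3364*(1/31218) - 151/7567 = 1682/15609 - 151/7567 = 10370735/118113303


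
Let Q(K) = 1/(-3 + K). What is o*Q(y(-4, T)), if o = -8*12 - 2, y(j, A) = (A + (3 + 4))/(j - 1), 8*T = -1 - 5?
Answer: 392/17 ≈ 23.059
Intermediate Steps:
T = -¾ (T = (-1 - 5)/8 = (⅛)*(-6) = -¾ ≈ -0.75000)
y(j, A) = (7 + A)/(-1 + j) (y(j, A) = (A + 7)/(-1 + j) = (7 + A)/(-1 + j))
o = -98 (o = -96 - 2 = -98)
o*Q(y(-4, T)) = -98/(-3 + (7 - ¾)/(-1 - 4)) = -98/(-3 + (25/4)/(-5)) = -98/(-3 - ⅕*25/4) = -98/(-3 - 5/4) = -98/(-17/4) = -98*(-4/17) = 392/17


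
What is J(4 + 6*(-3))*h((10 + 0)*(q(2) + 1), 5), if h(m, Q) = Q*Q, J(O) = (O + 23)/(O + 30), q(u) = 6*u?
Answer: 225/16 ≈ 14.063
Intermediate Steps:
J(O) = (23 + O)/(30 + O)
h(m, Q) = Q**2
J(4 + 6*(-3))*h((10 + 0)*(q(2) + 1), 5) = ((23 + (4 + 6*(-3)))/(30 + (4 + 6*(-3))))*5**2 = ((23 + (4 - 18))/(30 + (4 - 18)))*25 = ((23 - 14)/(30 - 14))*25 = (9/16)*25 = 225/16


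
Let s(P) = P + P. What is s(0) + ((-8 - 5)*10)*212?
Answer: -27560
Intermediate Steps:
s(P) = 2*P
s(0) + ((-8 - 5)*10)*212 = 2*0 + ((-8 - 5)*10)*212 = 0 - 13*10*212 = 0 - 130*212 = 0 - 27560 = -27560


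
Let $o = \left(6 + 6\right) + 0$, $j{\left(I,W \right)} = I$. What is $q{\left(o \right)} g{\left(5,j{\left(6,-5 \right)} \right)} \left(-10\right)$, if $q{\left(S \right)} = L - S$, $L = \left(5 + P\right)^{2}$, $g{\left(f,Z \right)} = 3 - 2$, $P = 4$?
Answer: $-690$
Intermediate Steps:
$g{\left(f,Z \right)} = 1$
$o = 12$ ($o = 12 + 0 = 12$)
$L = 81$ ($L = \left(5 + 4\right)^{2} = 9^{2} = 81$)
$q{\left(S \right)} = 81 - S$
$q{\left(o \right)} g{\left(5,j{\left(6,-5 \right)} \right)} \left(-10\right) = \left(81 - 12\right) 1 \left(-10\right) = 69 \cdot 1 \left(-10\right) = 69 \left(-10\right) = -690$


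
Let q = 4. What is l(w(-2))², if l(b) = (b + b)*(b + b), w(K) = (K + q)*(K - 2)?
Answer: 65536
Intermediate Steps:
w(K) = (-2 + K)*(4 + K) (w(K) = (K + 4)*(K - 2) = (4 + K)*(-2 + K) = (-2 + K)*(4 + K))
l(b) = 4*b² (l(b) = (2*b)*(2*b) = 4*b²)
l(w(-2))² = (4*(-8 + (-2)² + 2*(-2))²)² = (4*(-8 + 4 - 4)²)² = (4*(-8)²)² = (4*64)² = 256² = 65536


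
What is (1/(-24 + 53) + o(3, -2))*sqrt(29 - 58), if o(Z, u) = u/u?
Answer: 30*I*sqrt(29)/29 ≈ 5.5709*I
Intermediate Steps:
o(Z, u) = 1
(1/(-24 + 53) + o(3, -2))*sqrt(29 - 58) = (1/(-24 + 53) + 1)*sqrt(29 - 58) = (1/29 + 1)*sqrt(-29) = (1/29 + 1)*(I*sqrt(29)) = 30*(I*sqrt(29))/29 = 30*I*sqrt(29)/29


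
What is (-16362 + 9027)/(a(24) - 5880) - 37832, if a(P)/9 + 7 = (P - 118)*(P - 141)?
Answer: -1173286261/31013 ≈ -37832.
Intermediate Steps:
a(P) = -63 + 9*(-141 + P)*(-118 + P) (a(P) = -63 + 9*((P - 118)*(P - 141)) = -63 + 9*((-118 + P)*(-141 + P)) = -63 + 9*((-141 + P)*(-118 + P)) = -63 + 9*(-141 + P)*(-118 + P))
(-16362 + 9027)/(a(24) - 5880) - 37832 = (-16362 + 9027)/((149679 - 2331*24 + 9*24²) - 5880) - 37832 = -7335/((149679 - 55944 + 9*576) - 5880) - 37832 = -7335/((149679 - 55944 + 5184) - 5880) - 37832 = -7335/(98919 - 5880) - 37832 = -7335/93039 - 37832 = -7335*1/93039 - 37832 = -2445/31013 - 37832 = -1173286261/31013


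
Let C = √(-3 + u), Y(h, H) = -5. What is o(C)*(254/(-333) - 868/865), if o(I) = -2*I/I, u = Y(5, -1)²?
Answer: 1017508/288045 ≈ 3.5325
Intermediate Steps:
u = 25 (u = (-5)² = 25)
C = √22 (C = √(-3 + 25) = √22 ≈ 4.6904)
o(I) = -2 (o(I) = -2*1 = -2)
o(C)*(254/(-333) - 868/865) = -2*(254/(-333) - 868/865) = -2*(254*(-1/333) - 868*1/865) = -2*(-254/333 - 868/865) = -2*(-508754/288045) = 1017508/288045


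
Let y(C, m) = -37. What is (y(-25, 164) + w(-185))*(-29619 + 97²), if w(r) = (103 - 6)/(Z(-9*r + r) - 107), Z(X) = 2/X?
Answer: 60658354630/79179 ≈ 7.6609e+5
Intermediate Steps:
w(r) = 97/(-107 - 1/(4*r)) (w(r) = (103 - 6)/(2/(-9*r + r) - 107) = 97/(2/((-8*r)) - 107) = 97/(2*(-1/(8*r)) - 107) = 97/(-1/(4*r) - 107) = 97/(-107 - 1/(4*r)))
(y(-25, 164) + w(-185))*(-29619 + 97²) = (-37 - 388*(-185)/(1 + 428*(-185)))*(-29619 + 97²) = (-37 - 388*(-185)/(1 - 79180))*(-29619 + 9409) = (-37 - 388*(-185)/(-79179))*(-20210) = (-37 - 388*(-185)*(-1/79179))*(-20210) = (-37 - 71780/79179)*(-20210) = -3001403/79179*(-20210) = 60658354630/79179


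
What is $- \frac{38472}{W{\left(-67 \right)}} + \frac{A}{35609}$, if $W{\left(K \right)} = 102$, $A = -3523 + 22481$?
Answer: $- \frac{228002622}{605353} \approx -376.64$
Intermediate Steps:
$A = 18958$
$- \frac{38472}{W{\left(-67 \right)}} + \frac{A}{35609} = - \frac{38472}{102} + \frac{18958}{35609} = \left(-38472\right) \frac{1}{102} + 18958 \cdot \frac{1}{35609} = - \frac{6412}{17} + \frac{18958}{35609} = - \frac{228002622}{605353}$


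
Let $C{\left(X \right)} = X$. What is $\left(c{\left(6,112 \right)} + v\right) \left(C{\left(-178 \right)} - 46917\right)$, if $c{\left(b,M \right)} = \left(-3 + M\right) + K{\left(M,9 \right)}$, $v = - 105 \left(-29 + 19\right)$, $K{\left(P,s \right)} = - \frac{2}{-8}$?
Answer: $- \frac{218379515}{4} \approx -5.4595 \cdot 10^{7}$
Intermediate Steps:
$K{\left(P,s \right)} = \frac{1}{4}$ ($K{\left(P,s \right)} = \left(-2\right) \left(- \frac{1}{8}\right) = \frac{1}{4}$)
$v = 1050$ ($v = \left(-105\right) \left(-10\right) = 1050$)
$c{\left(b,M \right)} = - \frac{11}{4} + M$ ($c{\left(b,M \right)} = \left(-3 + M\right) + \frac{1}{4} = - \frac{11}{4} + M$)
$\left(c{\left(6,112 \right)} + v\right) \left(C{\left(-178 \right)} - 46917\right) = \left(\left(- \frac{11}{4} + 112\right) + 1050\right) \left(-178 - 46917\right) = \left(\frac{437}{4} + 1050\right) \left(-47095\right) = \frac{4637}{4} \left(-47095\right) = - \frac{218379515}{4}$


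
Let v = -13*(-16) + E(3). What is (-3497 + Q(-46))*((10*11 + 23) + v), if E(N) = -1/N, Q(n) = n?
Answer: -1206982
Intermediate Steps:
v = 623/3 (v = -13*(-16) - 1/3 = 208 - 1*⅓ = 208 - ⅓ = 623/3 ≈ 207.67)
(-3497 + Q(-46))*((10*11 + 23) + v) = (-3497 - 46)*((10*11 + 23) + 623/3) = -3543*((110 + 23) + 623/3) = -3543*(133 + 623/3) = -3543*1022/3 = -1206982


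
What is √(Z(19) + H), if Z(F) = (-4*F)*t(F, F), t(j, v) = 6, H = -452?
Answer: 2*I*√227 ≈ 30.133*I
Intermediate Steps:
Z(F) = -24*F (Z(F) = -4*F*6 = -24*F)
√(Z(19) + H) = √(-24*19 - 452) = √(-456 - 452) = √(-908) = 2*I*√227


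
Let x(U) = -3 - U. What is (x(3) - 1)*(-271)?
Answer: 1897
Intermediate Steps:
(x(3) - 1)*(-271) = ((-3 - 1*3) - 1)*(-271) = ((-3 - 3) - 1)*(-271) = (-6 - 1)*(-271) = -7*(-271) = 1897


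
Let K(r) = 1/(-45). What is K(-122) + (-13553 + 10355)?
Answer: -143911/45 ≈ -3198.0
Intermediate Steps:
K(r) = -1/45
K(-122) + (-13553 + 10355) = -1/45 + (-13553 + 10355) = -1/45 - 3198 = -143911/45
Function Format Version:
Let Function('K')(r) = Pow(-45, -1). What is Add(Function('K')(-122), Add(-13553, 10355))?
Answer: Rational(-143911, 45) ≈ -3198.0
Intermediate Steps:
Function('K')(r) = Rational(-1, 45)
Add(Function('K')(-122), Add(-13553, 10355)) = Add(Rational(-1, 45), Add(-13553, 10355)) = Add(Rational(-1, 45), -3198) = Rational(-143911, 45)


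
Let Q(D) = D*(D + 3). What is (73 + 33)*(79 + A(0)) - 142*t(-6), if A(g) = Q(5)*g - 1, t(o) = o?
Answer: 9120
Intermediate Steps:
Q(D) = D*(3 + D)
A(g) = -1 + 40*g (A(g) = (5*(3 + 5))*g - 1 = (5*8)*g - 1 = 40*g - 1 = -1 + 40*g)
(73 + 33)*(79 + A(0)) - 142*t(-6) = (73 + 33)*(79 + (-1 + 40*0)) - 142*(-6) = 106*(79 + (-1 + 0)) + 852 = 106*(79 - 1) + 852 = 106*78 + 852 = 8268 + 852 = 9120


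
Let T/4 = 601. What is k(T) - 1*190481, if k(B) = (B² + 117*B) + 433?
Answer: 5870436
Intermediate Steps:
T = 2404 (T = 4*601 = 2404)
k(B) = 433 + B² + 117*B
k(T) - 1*190481 = (433 + 2404² + 117*2404) - 1*190481 = (433 + 5779216 + 281268) - 190481 = 6060917 - 190481 = 5870436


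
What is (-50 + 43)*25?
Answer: -175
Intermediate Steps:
(-50 + 43)*25 = -7*25 = -175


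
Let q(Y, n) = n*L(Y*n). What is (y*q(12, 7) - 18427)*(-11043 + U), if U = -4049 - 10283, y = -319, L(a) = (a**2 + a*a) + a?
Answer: 804846660625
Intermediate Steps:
L(a) = a + 2*a**2 (L(a) = (a**2 + a**2) + a = 2*a**2 + a = a + 2*a**2)
U = -14332
q(Y, n) = Y*n**2*(1 + 2*Y*n) (q(Y, n) = n*((Y*n)*(1 + 2*(Y*n))) = n*((Y*n)*(1 + 2*Y*n)) = n*(Y*n*(1 + 2*Y*n)) = Y*n**2*(1 + 2*Y*n))
(y*q(12, 7) - 18427)*(-11043 + U) = (-3828*7**2*(1 + 2*12*7) - 18427)*(-11043 - 14332) = (-3828*49*(1 + 168) - 18427)*(-25375) = (-3828*49*169 - 18427)*(-25375) = (-319*99372 - 18427)*(-25375) = (-31699668 - 18427)*(-25375) = -31718095*(-25375) = 804846660625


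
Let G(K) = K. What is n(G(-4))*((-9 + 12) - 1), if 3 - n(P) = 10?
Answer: -14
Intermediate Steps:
n(P) = -7 (n(P) = 3 - 1*10 = 3 - 10 = -7)
n(G(-4))*((-9 + 12) - 1) = -7*((-9 + 12) - 1) = -7*(3 - 1) = -7*2 = -14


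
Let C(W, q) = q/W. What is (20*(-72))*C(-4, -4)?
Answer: -1440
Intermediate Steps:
(20*(-72))*C(-4, -4) = (20*(-72))*(-4/(-4)) = -(-5760)*(-1)/4 = -1440*1 = -1440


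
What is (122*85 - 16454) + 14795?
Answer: 8711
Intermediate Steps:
(122*85 - 16454) + 14795 = (10370 - 16454) + 14795 = -6084 + 14795 = 8711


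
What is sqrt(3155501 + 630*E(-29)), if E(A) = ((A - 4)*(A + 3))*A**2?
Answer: sqrt(457749641) ≈ 21395.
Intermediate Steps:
E(A) = A**2*(-4 + A)*(3 + A) (E(A) = ((-4 + A)*(3 + A))*A**2 = A**2*(-4 + A)*(3 + A))
sqrt(3155501 + 630*E(-29)) = sqrt(3155501 + 630*((-29)**2*(-12 + (-29)**2 - 1*(-29)))) = sqrt(3155501 + 630*(841*(-12 + 841 + 29))) = sqrt(3155501 + 630*(841*858)) = sqrt(3155501 + 630*721578) = sqrt(3155501 + 454594140) = sqrt(457749641)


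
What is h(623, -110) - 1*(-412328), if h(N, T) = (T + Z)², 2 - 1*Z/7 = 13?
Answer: 447297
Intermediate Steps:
Z = -77 (Z = 14 - 7*13 = 14 - 91 = -77)
h(N, T) = (-77 + T)² (h(N, T) = (T - 77)² = (-77 + T)²)
h(623, -110) - 1*(-412328) = (-77 - 110)² - 1*(-412328) = (-187)² + 412328 = 34969 + 412328 = 447297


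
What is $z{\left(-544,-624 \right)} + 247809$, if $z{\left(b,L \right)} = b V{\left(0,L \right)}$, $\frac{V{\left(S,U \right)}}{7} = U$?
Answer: $2624001$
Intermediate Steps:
$V{\left(S,U \right)} = 7 U$
$z{\left(b,L \right)} = 7 L b$ ($z{\left(b,L \right)} = b 7 L = 7 L b$)
$z{\left(-544,-624 \right)} + 247809 = 7 \left(-624\right) \left(-544\right) + 247809 = 2376192 + 247809 = 2624001$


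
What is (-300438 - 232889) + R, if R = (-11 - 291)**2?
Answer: -442123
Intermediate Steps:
R = 91204 (R = (-302)**2 = 91204)
(-300438 - 232889) + R = (-300438 - 232889) + 91204 = -533327 + 91204 = -442123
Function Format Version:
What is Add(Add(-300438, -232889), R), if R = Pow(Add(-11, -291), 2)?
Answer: -442123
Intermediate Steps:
R = 91204 (R = Pow(-302, 2) = 91204)
Add(Add(-300438, -232889), R) = Add(Add(-300438, -232889), 91204) = Add(-533327, 91204) = -442123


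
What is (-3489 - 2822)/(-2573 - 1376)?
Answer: 6311/3949 ≈ 1.5981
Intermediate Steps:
(-3489 - 2822)/(-2573 - 1376) = -6311/(-3949) = -6311*(-1/3949) = 6311/3949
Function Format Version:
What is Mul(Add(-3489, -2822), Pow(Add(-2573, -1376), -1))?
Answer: Rational(6311, 3949) ≈ 1.5981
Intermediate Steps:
Mul(Add(-3489, -2822), Pow(Add(-2573, -1376), -1)) = Mul(-6311, Pow(-3949, -1)) = Mul(-6311, Rational(-1, 3949)) = Rational(6311, 3949)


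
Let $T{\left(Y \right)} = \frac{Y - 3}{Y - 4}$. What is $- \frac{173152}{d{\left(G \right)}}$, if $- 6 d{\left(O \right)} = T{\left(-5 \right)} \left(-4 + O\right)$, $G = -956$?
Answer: $- \frac{48699}{40} \approx -1217.5$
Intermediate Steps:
$T{\left(Y \right)} = \frac{-3 + Y}{-4 + Y}$
$d{\left(O \right)} = \frac{16}{27} - \frac{4 O}{27}$ ($d{\left(O \right)} = - \frac{\frac{-3 - 5}{-4 - 5} \left(-4 + O\right)}{6} = - \frac{\frac{1}{-9} \left(-8\right) \left(-4 + O\right)}{6} = - \frac{\left(- \frac{1}{9}\right) \left(-8\right) \left(-4 + O\right)}{6} = - \frac{\frac{8}{9} \left(-4 + O\right)}{6} = - \frac{- \frac{32}{9} + \frac{8 O}{9}}{6} = \frac{16}{27} - \frac{4 O}{27}$)
$- \frac{173152}{d{\left(G \right)}} = - \frac{173152}{\frac{16}{27} - - \frac{3824}{27}} = - \frac{173152}{\frac{16}{27} + \frac{3824}{27}} = - \frac{173152}{\frac{1280}{9}} = \left(-173152\right) \frac{9}{1280} = - \frac{48699}{40}$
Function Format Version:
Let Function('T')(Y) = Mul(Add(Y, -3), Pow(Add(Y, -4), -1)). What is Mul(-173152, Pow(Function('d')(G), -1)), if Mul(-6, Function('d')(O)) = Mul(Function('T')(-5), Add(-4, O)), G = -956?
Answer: Rational(-48699, 40) ≈ -1217.5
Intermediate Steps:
Function('T')(Y) = Mul(Pow(Add(-4, Y), -1), Add(-3, Y)) (Function('T')(Y) = Mul(Add(-3, Y), Pow(Add(-4, Y), -1)) = Mul(Pow(Add(-4, Y), -1), Add(-3, Y)))
Function('d')(O) = Add(Rational(16, 27), Mul(Rational(-4, 27), O)) (Function('d')(O) = Mul(Rational(-1, 6), Mul(Mul(Pow(Add(-4, -5), -1), Add(-3, -5)), Add(-4, O))) = Mul(Rational(-1, 6), Mul(Mul(Pow(-9, -1), -8), Add(-4, O))) = Mul(Rational(-1, 6), Mul(Mul(Rational(-1, 9), -8), Add(-4, O))) = Mul(Rational(-1, 6), Mul(Rational(8, 9), Add(-4, O))) = Mul(Rational(-1, 6), Add(Rational(-32, 9), Mul(Rational(8, 9), O))) = Add(Rational(16, 27), Mul(Rational(-4, 27), O)))
Mul(-173152, Pow(Function('d')(G), -1)) = Mul(-173152, Pow(Add(Rational(16, 27), Mul(Rational(-4, 27), -956)), -1)) = Mul(-173152, Pow(Add(Rational(16, 27), Rational(3824, 27)), -1)) = Mul(-173152, Pow(Rational(1280, 9), -1)) = Mul(-173152, Rational(9, 1280)) = Rational(-48699, 40)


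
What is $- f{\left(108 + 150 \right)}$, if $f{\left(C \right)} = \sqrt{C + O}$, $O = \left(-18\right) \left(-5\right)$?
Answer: $- 2 \sqrt{87} \approx -18.655$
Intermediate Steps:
$O = 90$
$f{\left(C \right)} = \sqrt{90 + C}$ ($f{\left(C \right)} = \sqrt{C + 90} = \sqrt{90 + C}$)
$- f{\left(108 + 150 \right)} = - \sqrt{90 + \left(108 + 150\right)} = - \sqrt{90 + 258} = - \sqrt{348} = - 2 \sqrt{87}$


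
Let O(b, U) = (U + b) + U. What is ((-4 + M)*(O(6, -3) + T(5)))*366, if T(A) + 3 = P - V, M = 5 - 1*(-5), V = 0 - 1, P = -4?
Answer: -13176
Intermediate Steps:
V = -1
O(b, U) = b + 2*U
M = 10 (M = 5 + 5 = 10)
T(A) = -6 (T(A) = -3 + (-4 - 1*(-1)) = -3 + (-4 + 1) = -3 - 3 = -6)
((-4 + M)*(O(6, -3) + T(5)))*366 = ((-4 + 10)*((6 + 2*(-3)) - 6))*366 = (6*((6 - 6) - 6))*366 = (6*(0 - 6))*366 = (6*(-6))*366 = -36*366 = -13176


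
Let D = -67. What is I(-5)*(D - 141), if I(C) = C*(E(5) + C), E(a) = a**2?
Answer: 20800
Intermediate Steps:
I(C) = C*(25 + C) (I(C) = C*(5**2 + C) = C*(25 + C))
I(-5)*(D - 141) = (-5*(25 - 5))*(-67 - 141) = -5*20*(-208) = -100*(-208) = 20800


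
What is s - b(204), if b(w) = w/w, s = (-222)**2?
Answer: 49283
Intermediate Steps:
s = 49284
b(w) = 1
s - b(204) = 49284 - 1*1 = 49284 - 1 = 49283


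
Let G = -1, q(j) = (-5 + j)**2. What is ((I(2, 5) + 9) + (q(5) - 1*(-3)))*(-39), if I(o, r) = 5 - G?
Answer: -702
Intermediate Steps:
I(o, r) = 6 (I(o, r) = 5 - 1*(-1) = 5 + 1 = 6)
((I(2, 5) + 9) + (q(5) - 1*(-3)))*(-39) = ((6 + 9) + ((-5 + 5)**2 - 1*(-3)))*(-39) = (15 + (0**2 + 3))*(-39) = (15 + (0 + 3))*(-39) = (15 + 3)*(-39) = 18*(-39) = -702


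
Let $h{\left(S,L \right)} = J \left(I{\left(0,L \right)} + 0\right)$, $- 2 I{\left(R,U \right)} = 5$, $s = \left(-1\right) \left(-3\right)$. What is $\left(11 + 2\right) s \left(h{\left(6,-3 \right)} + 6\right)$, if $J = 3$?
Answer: $- \frac{117}{2} \approx -58.5$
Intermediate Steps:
$s = 3$
$I{\left(R,U \right)} = - \frac{5}{2}$ ($I{\left(R,U \right)} = \left(- \frac{1}{2}\right) 5 = - \frac{5}{2}$)
$h{\left(S,L \right)} = - \frac{15}{2}$ ($h{\left(S,L \right)} = 3 \left(- \frac{5}{2} + 0\right) = 3 \left(- \frac{5}{2}\right) = - \frac{15}{2}$)
$\left(11 + 2\right) s \left(h{\left(6,-3 \right)} + 6\right) = \left(11 + 2\right) 3 \left(- \frac{15}{2} + 6\right) = 13 \cdot 3 \left(- \frac{3}{2}\right) = 13 \left(- \frac{9}{2}\right) = - \frac{117}{2}$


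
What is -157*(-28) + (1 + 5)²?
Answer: 4432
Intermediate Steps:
-157*(-28) + (1 + 5)² = 4396 + 6² = 4396 + 36 = 4432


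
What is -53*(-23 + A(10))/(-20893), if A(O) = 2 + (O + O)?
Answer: -53/20893 ≈ -0.0025367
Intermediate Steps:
A(O) = 2 + 2*O
-53*(-23 + A(10))/(-20893) = -53*(-23 + (2 + 2*10))/(-20893) = -53*(-23 + (2 + 20))*(-1/20893) = -53*(-23 + 22)*(-1/20893) = -53*(-1)*(-1/20893) = 53*(-1/20893) = -53/20893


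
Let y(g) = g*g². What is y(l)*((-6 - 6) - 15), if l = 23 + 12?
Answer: -1157625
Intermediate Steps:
l = 35
y(g) = g³
y(l)*((-6 - 6) - 15) = 35³*((-6 - 6) - 15) = 42875*(-12 - 15) = 42875*(-27) = -1157625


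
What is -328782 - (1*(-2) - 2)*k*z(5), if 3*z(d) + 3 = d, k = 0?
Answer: -328782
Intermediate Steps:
z(d) = -1 + d/3
-328782 - (1*(-2) - 2)*k*z(5) = -328782 - (1*(-2) - 2)*0*(-1 + (1/3)*5) = -328782 - (-2 - 2)*0*(-1 + 5/3) = -328782 - (-4*0)*2/3 = -328782 - 0*2/3 = -328782 - 1*0 = -328782 + 0 = -328782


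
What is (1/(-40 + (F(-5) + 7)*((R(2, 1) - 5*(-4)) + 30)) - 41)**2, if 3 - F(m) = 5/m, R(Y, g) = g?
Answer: 456249600/271441 ≈ 1680.8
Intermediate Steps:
F(m) = 3 - 5/m
(1/(-40 + (F(-5) + 7)*((R(2, 1) - 5*(-4)) + 30)) - 41)**2 = (1/(-40 + ((3 - 5/(-5)) + 7)*((1 - 5*(-4)) + 30)) - 41)**2 = (1/(-40 + ((3 - 5*(-1/5)) + 7)*((1 + 20) + 30)) - 41)**2 = (1/(-40 + ((3 + 1) + 7)*(21 + 30)) - 41)**2 = (1/(-40 + (4 + 7)*51) - 41)**2 = (1/(-40 + 11*51) - 41)**2 = (1/(-40 + 561) - 41)**2 = (1/521 - 41)**2 = (-21360/521)**2 = 456249600/271441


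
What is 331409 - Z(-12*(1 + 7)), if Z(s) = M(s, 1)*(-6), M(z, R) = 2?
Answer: 331421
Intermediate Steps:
Z(s) = -12 (Z(s) = 2*(-6) = -12)
331409 - Z(-12*(1 + 7)) = 331409 - 1*(-12) = 331409 + 12 = 331421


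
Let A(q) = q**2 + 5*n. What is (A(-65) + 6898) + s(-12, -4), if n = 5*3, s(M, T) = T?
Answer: 11194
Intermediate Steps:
n = 15
A(q) = 75 + q**2 (A(q) = q**2 + 5*15 = q**2 + 75 = 75 + q**2)
(A(-65) + 6898) + s(-12, -4) = ((75 + (-65)**2) + 6898) - 4 = ((75 + 4225) + 6898) - 4 = (4300 + 6898) - 4 = 11198 - 4 = 11194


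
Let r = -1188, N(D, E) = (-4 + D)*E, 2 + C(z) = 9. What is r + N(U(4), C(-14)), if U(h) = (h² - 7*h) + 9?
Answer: -1237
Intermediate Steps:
C(z) = 7 (C(z) = -2 + 9 = 7)
U(h) = 9 + h² - 7*h
N(D, E) = E*(-4 + D)
r + N(U(4), C(-14)) = -1188 + 7*(-4 + (9 + 4² - 7*4)) = -1188 + 7*(-4 + (9 + 16 - 28)) = -1188 + 7*(-4 - 3) = -1188 + 7*(-7) = -1188 - 49 = -1237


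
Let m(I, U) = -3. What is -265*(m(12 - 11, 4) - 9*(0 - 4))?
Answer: -8745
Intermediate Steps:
-265*(m(12 - 11, 4) - 9*(0 - 4)) = -265*(-3 - 9*(0 - 4)) = -265*(-3 - 9*(-4)) = -265*(-3 + 36) = -265*33 = -8745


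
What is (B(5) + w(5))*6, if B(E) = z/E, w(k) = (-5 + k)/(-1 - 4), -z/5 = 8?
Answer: -48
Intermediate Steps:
z = -40 (z = -5*8 = -40)
w(k) = 1 - k/5 (w(k) = (-5 + k)/(-5) = (-5 + k)*(-⅕) = 1 - k/5)
B(E) = -40/E
(B(5) + w(5))*6 = (-40/5 + (1 - ⅕*5))*6 = (-40*⅕ + (1 - 1))*6 = (-8 + 0)*6 = -8*6 = -48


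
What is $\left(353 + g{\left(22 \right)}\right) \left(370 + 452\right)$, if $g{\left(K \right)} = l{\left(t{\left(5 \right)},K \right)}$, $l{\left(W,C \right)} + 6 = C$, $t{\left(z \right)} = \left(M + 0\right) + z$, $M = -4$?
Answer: $303318$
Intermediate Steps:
$t{\left(z \right)} = -4 + z$ ($t{\left(z \right)} = \left(-4 + 0\right) + z = -4 + z$)
$l{\left(W,C \right)} = -6 + C$
$g{\left(K \right)} = -6 + K$
$\left(353 + g{\left(22 \right)}\right) \left(370 + 452\right) = \left(353 + \left(-6 + 22\right)\right) \left(370 + 452\right) = \left(353 + 16\right) 822 = 369 \cdot 822 = 303318$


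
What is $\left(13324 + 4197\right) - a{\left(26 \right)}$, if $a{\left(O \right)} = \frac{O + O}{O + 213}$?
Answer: $\frac{4187467}{239} \approx 17521.0$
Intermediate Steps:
$a{\left(O \right)} = \frac{2 O}{213 + O}$
$\left(13324 + 4197\right) - a{\left(26 \right)} = \left(13324 + 4197\right) - 2 \cdot 26 \frac{1}{213 + 26} = 17521 - 2 \cdot 26 \cdot \frac{1}{239} = 17521 - \frac{52}{239} = \frac{4187467}{239}$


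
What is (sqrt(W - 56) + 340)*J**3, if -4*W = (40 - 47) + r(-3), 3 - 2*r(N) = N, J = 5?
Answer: 42500 + 125*I*sqrt(55) ≈ 42500.0 + 927.02*I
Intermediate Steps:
r(N) = 3/2 - N/2
W = 1 (W = -((40 - 47) + (3/2 - 1/2*(-3)))/4 = -(-7 + (3/2 + 3/2))/4 = -(-7 + 3)/4 = -1/4*(-4) = 1)
(sqrt(W - 56) + 340)*J**3 = (sqrt(1 - 56) + 340)*5**3 = (sqrt(-55) + 340)*125 = (I*sqrt(55) + 340)*125 = (340 + I*sqrt(55))*125 = 42500 + 125*I*sqrt(55)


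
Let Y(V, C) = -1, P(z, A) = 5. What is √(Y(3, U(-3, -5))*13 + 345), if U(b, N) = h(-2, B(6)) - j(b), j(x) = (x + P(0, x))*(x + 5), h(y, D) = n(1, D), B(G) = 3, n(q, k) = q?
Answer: 2*√83 ≈ 18.221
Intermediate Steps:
h(y, D) = 1
j(x) = (5 + x)² (j(x) = (x + 5)*(x + 5) = (5 + x)*(5 + x) = (5 + x)²)
U(b, N) = -24 - b² - 10*b (U(b, N) = 1 - (25 + b² + 10*b) = 1 + (-25 - b² - 10*b) = -24 - b² - 10*b)
√(Y(3, U(-3, -5))*13 + 345) = √(-1*13 + 345) = √(-13 + 345) = √332 = 2*√83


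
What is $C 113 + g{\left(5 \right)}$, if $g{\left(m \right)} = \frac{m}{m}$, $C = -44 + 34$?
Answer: $-1129$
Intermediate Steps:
$C = -10$
$g{\left(m \right)} = 1$
$C 113 + g{\left(5 \right)} = \left(-10\right) 113 + 1 = -1130 + 1 = -1129$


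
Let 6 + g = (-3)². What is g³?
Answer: 27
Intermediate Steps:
g = 3 (g = -6 + (-3)² = -6 + 9 = 3)
g³ = 3³ = 27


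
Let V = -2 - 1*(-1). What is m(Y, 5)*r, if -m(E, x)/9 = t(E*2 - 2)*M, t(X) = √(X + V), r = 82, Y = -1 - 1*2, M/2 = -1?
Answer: 4428*I ≈ 4428.0*I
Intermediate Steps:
V = -1 (V = -2 + 1 = -1)
M = -2 (M = 2*(-1) = -2)
Y = -3 (Y = -1 - 2 = -3)
t(X) = √(-1 + X) (t(X) = √(X - 1) = √(-1 + X))
m(E, x) = 18*√(-3 + 2*E) (m(E, x) = -9*√(-1 + (E*2 - 2))*(-2) = -9*√(-1 + (2*E - 2))*(-2) = -9*√(-1 + (-2 + 2*E))*(-2) = -9*√(-3 + 2*E)*(-2) = -(-18)*√(-3 + 2*E) = 18*√(-3 + 2*E))
m(Y, 5)*r = (18*√(-3 + 2*(-3)))*82 = (18*√(-3 - 6))*82 = (18*√(-9))*82 = (18*(3*I))*82 = (54*I)*82 = 4428*I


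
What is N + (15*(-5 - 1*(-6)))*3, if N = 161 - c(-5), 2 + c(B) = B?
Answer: 213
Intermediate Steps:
c(B) = -2 + B
N = 168 (N = 161 - (-2 - 5) = 161 - 1*(-7) = 161 + 7 = 168)
N + (15*(-5 - 1*(-6)))*3 = 168 + (15*(-5 - 1*(-6)))*3 = 168 + (15*(-5 + 6))*3 = 168 + (15*1)*3 = 168 + 15*3 = 168 + 45 = 213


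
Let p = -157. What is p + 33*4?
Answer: -25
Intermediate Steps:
p + 33*4 = -157 + 33*4 = -157 + 132 = -25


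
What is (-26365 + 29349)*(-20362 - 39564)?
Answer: -178819184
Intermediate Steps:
(-26365 + 29349)*(-20362 - 39564) = 2984*(-59926) = -178819184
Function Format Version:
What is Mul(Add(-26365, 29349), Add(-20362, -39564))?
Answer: -178819184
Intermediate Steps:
Mul(Add(-26365, 29349), Add(-20362, -39564)) = Mul(2984, -59926) = -178819184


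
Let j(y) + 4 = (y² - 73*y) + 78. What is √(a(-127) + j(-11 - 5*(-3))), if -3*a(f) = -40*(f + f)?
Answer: I*√32298/3 ≈ 59.905*I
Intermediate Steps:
a(f) = 80*f/3 (a(f) = -(-40)*(f + f)/3 = -(-40)*2*f/3 = -(-80)*f/3 = 80*f/3)
j(y) = 74 + y² - 73*y (j(y) = -4 + ((y² - 73*y) + 78) = -4 + (78 + y² - 73*y) = 74 + y² - 73*y)
√(a(-127) + j(-11 - 5*(-3))) = √((80/3)*(-127) + (74 + (-11 - 5*(-3))² - 73*(-11 - 5*(-3)))) = √(-10160/3 + (74 + (-11 + 15)² - 73*(-11 + 15))) = √(-10160/3 + (74 + 4² - 73*4)) = √(-10160/3 + (74 + 16 - 292)) = √(-10160/3 - 202) = √(-10766/3) = I*√32298/3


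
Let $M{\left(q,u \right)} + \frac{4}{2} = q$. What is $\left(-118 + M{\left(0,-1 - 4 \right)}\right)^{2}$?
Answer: $14400$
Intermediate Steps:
$M{\left(q,u \right)} = -2 + q$
$\left(-118 + M{\left(0,-1 - 4 \right)}\right)^{2} = \left(-118 + \left(-2 + 0\right)\right)^{2} = \left(-118 - 2\right)^{2} = \left(-120\right)^{2} = 14400$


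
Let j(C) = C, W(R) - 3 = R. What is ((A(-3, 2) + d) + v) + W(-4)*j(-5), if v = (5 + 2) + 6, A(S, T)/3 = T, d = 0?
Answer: 24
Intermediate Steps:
A(S, T) = 3*T
W(R) = 3 + R
v = 13 (v = 7 + 6 = 13)
((A(-3, 2) + d) + v) + W(-4)*j(-5) = ((3*2 + 0) + 13) + (3 - 4)*(-5) = ((6 + 0) + 13) - 1*(-5) = (6 + 13) + 5 = 19 + 5 = 24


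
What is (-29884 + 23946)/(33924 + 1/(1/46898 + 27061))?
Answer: -3767978026851/21526589208847 ≈ -0.17504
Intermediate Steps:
(-29884 + 23946)/(33924 + 1/(1/46898 + 27061)) = -5938/(33924 + 1/(1/46898 + 27061)) = -5938/(33924 + 1/(1269106779/46898)) = -5938/(33924 + 46898/1269106779) = -5938/43053178417694/1269106779 = -5938*1269106779/43053178417694 = -3767978026851/21526589208847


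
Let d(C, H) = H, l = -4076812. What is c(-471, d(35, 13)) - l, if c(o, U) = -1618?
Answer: 4075194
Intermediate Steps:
c(-471, d(35, 13)) - l = -1618 - 1*(-4076812) = -1618 + 4076812 = 4075194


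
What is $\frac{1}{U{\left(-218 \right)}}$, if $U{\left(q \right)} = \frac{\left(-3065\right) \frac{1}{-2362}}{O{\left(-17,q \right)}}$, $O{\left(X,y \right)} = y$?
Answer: $- \frac{514916}{3065} \approx -168.0$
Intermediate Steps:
$U{\left(q \right)} = \frac{3065}{2362 q}$ ($U{\left(q \right)} = \frac{\left(-3065\right) \frac{1}{-2362}}{q} = \frac{\left(-3065\right) \left(- \frac{1}{2362}\right)}{q} = \frac{3065}{2362 q}$)
$\frac{1}{U{\left(-218 \right)}} = \frac{1}{\frac{3065}{2362} \frac{1}{-218}} = \frac{1}{\frac{3065}{2362} \left(- \frac{1}{218}\right)} = \frac{1}{- \frac{3065}{514916}} = - \frac{514916}{3065}$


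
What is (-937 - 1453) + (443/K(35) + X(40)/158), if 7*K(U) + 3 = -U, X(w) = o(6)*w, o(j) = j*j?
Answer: -7392399/3002 ≈ -2462.5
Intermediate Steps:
o(j) = j²
X(w) = 36*w (X(w) = 6²*w = 36*w)
K(U) = -3/7 - U/7 (K(U) = -3/7 + (-U)/7 = -3/7 - U/7)
(-937 - 1453) + (443/K(35) + X(40)/158) = (-937 - 1453) + (443/(-3/7 - ⅐*35) + (36*40)/158) = -2390 + (443/(-3/7 - 5) + 1440*(1/158)) = -2390 + (443/(-38/7) + 720/79) = -2390 + (443*(-7/38) + 720/79) = -2390 + (-3101/38 + 720/79) = -2390 - 217619/3002 = -7392399/3002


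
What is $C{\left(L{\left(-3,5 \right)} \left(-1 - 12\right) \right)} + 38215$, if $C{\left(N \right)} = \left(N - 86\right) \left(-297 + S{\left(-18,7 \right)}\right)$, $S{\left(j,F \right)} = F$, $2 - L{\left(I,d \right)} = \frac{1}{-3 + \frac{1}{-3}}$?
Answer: $71826$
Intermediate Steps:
$L{\left(I,d \right)} = \frac{23}{10}$ ($L{\left(I,d \right)} = 2 - \frac{1}{-3 + \frac{1}{-3}} = 2 - \frac{1}{-3 - \frac{1}{3}} = 2 - \frac{1}{- \frac{10}{3}} = 2 - - \frac{3}{10} = 2 + \frac{3}{10} = \frac{23}{10}$)
$C{\left(N \right)} = 24940 - 290 N$ ($C{\left(N \right)} = \left(N - 86\right) \left(-297 + 7\right) = \left(-86 + N\right) \left(-290\right) = 24940 - 290 N$)
$C{\left(L{\left(-3,5 \right)} \left(-1 - 12\right) \right)} + 38215 = \left(24940 - 290 \frac{23 \left(-1 - 12\right)}{10}\right) + 38215 = \left(24940 - 290 \cdot \frac{23}{10} \left(-13\right)\right) + 38215 = \left(24940 - -8671\right) + 38215 = \left(24940 + 8671\right) + 38215 = 33611 + 38215 = 71826$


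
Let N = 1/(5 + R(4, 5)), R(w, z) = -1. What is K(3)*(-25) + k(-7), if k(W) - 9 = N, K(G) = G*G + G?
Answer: -1163/4 ≈ -290.75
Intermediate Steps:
K(G) = G + G² (K(G) = G² + G = G + G²)
N = ¼ (N = 1/(5 - 1) = 1/4 = ¼ ≈ 0.25000)
k(W) = 37/4 (k(W) = 9 + ¼ = 37/4)
K(3)*(-25) + k(-7) = (3*(1 + 3))*(-25) + 37/4 = (3*4)*(-25) + 37/4 = 12*(-25) + 37/4 = -300 + 37/4 = -1163/4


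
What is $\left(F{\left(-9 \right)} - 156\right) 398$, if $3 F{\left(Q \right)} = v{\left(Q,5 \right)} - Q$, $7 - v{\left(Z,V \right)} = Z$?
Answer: $- \frac{176314}{3} \approx -58771.0$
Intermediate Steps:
$v{\left(Z,V \right)} = 7 - Z$
$F{\left(Q \right)} = \frac{7}{3} - \frac{2 Q}{3}$ ($F{\left(Q \right)} = \frac{\left(7 - Q\right) - Q}{3} = \frac{7 - 2 Q}{3} = \frac{7}{3} - \frac{2 Q}{3}$)
$\left(F{\left(-9 \right)} - 156\right) 398 = \left(\left(\frac{7}{3} - -6\right) - 156\right) 398 = \left(\left(\frac{7}{3} + 6\right) - 156\right) 398 = \left(\frac{25}{3} - 156\right) 398 = \left(- \frac{443}{3}\right) 398 = - \frac{176314}{3}$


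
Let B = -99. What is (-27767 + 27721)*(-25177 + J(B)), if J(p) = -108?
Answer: 1163110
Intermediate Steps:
(-27767 + 27721)*(-25177 + J(B)) = (-27767 + 27721)*(-25177 - 108) = -46*(-25285) = 1163110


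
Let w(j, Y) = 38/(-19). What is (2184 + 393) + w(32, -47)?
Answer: 2575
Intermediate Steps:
w(j, Y) = -2 (w(j, Y) = 38*(-1/19) = -2)
(2184 + 393) + w(32, -47) = (2184 + 393) - 2 = 2577 - 2 = 2575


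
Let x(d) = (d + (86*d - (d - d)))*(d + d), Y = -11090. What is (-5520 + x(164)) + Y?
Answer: 4663294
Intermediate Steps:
x(d) = 174*d**2 (x(d) = (d + (86*d - 1*0))*(2*d) = (d + (86*d + 0))*(2*d) = (d + 86*d)*(2*d) = (87*d)*(2*d) = 174*d**2)
(-5520 + x(164)) + Y = (-5520 + 174*164**2) - 11090 = (-5520 + 174*26896) - 11090 = (-5520 + 4679904) - 11090 = 4674384 - 11090 = 4663294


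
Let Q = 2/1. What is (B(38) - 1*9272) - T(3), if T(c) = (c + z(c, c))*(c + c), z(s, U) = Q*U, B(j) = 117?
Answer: -9209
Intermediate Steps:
Q = 2 (Q = 2*1 = 2)
z(s, U) = 2*U
T(c) = 6*c² (T(c) = (c + 2*c)*(c + c) = (3*c)*(2*c) = 6*c²)
(B(38) - 1*9272) - T(3) = (117 - 1*9272) - 6*3² = (117 - 9272) - 6*9 = -9155 - 1*54 = -9155 - 54 = -9209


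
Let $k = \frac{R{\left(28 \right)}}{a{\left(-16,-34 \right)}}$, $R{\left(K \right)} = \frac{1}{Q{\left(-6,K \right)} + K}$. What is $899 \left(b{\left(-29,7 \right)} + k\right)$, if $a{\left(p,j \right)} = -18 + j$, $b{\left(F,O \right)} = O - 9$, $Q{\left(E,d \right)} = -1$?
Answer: $- \frac{2525291}{1404} \approx -1798.6$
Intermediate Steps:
$b{\left(F,O \right)} = -9 + O$ ($b{\left(F,O \right)} = O - 9 = -9 + O$)
$R{\left(K \right)} = \frac{1}{-1 + K}$
$k = - \frac{1}{1404}$ ($k = \frac{1}{\left(-1 + 28\right) \left(-18 - 34\right)} = \frac{1}{27 \left(-52\right)} = \frac{1}{27} \left(- \frac{1}{52}\right) = - \frac{1}{1404} \approx -0.00071225$)
$899 \left(b{\left(-29,7 \right)} + k\right) = 899 \left(\left(-9 + 7\right) - \frac{1}{1404}\right) = 899 \left(-2 - \frac{1}{1404}\right) = 899 \left(- \frac{2809}{1404}\right) = - \frac{2525291}{1404}$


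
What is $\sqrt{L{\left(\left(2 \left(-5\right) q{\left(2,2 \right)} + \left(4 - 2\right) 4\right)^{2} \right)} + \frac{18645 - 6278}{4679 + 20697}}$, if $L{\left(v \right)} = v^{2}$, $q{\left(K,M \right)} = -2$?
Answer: $\frac{\sqrt{24737671514478}}{6344} \approx 784.0$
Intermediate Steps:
$\sqrt{L{\left(\left(2 \left(-5\right) q{\left(2,2 \right)} + \left(4 - 2\right) 4\right)^{2} \right)} + \frac{18645 - 6278}{4679 + 20697}} = \sqrt{\left(\left(2 \left(-5\right) \left(-2\right) + \left(4 - 2\right) 4\right)^{2}\right)^{2} + \frac{18645 - 6278}{4679 + 20697}} = \sqrt{\left(\left(\left(-10\right) \left(-2\right) + 2 \cdot 4\right)^{2}\right)^{2} + \frac{12367}{25376}} = \sqrt{\left(\left(20 + 8\right)^{2}\right)^{2} + 12367 \cdot \frac{1}{25376}} = \sqrt{\left(28^{2}\right)^{2} + \frac{12367}{25376}} = \sqrt{784^{2} + \frac{12367}{25376}} = \sqrt{614656 + \frac{12367}{25376}} = \sqrt{\frac{15597523023}{25376}} = \frac{\sqrt{24737671514478}}{6344}$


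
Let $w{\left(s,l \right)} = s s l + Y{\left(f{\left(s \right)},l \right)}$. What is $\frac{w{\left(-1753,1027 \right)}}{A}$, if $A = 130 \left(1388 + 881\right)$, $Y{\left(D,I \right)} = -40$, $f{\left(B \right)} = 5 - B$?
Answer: $\frac{3155980203}{294970} \approx 10699.0$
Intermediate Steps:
$A = 294970$ ($A = 130 \cdot 2269 = 294970$)
$w{\left(s,l \right)} = -40 + l s^{2}$ ($w{\left(s,l \right)} = s s l - 40 = s^{2} l - 40 = l s^{2} - 40 = -40 + l s^{2}$)
$\frac{w{\left(-1753,1027 \right)}}{A} = \frac{-40 + 1027 \left(-1753\right)^{2}}{294970} = \left(-40 + 1027 \cdot 3073009\right) \frac{1}{294970} = \left(-40 + 3155980243\right) \frac{1}{294970} = 3155980203 \cdot \frac{1}{294970} = \frac{3155980203}{294970}$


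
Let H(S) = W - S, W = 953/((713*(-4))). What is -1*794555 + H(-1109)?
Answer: -2262908945/2852 ≈ -7.9345e+5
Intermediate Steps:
W = -953/2852 (W = 953/(-2852) = 953*(-1/2852) = -953/2852 ≈ -0.33415)
H(S) = -953/2852 - S
-1*794555 + H(-1109) = -1*794555 + (-953/2852 - 1*(-1109)) = -794555 + (-953/2852 + 1109) = -794555 + 3161915/2852 = -2262908945/2852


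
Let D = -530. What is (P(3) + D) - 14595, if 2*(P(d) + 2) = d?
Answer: -30251/2 ≈ -15126.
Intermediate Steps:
P(d) = -2 + d/2
(P(3) + D) - 14595 = ((-2 + (½)*3) - 530) - 14595 = ((-2 + 3/2) - 530) - 14595 = (-½ - 530) - 14595 = -1061/2 - 14595 = -30251/2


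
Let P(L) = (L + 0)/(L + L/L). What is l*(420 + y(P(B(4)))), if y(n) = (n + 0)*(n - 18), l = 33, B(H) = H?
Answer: 335148/25 ≈ 13406.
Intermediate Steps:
P(L) = L/(1 + L) (P(L) = L/(L + 1) = L/(1 + L))
y(n) = n*(-18 + n)
l*(420 + y(P(B(4)))) = 33*(420 + (4/(1 + 4))*(-18 + 4/(1 + 4))) = 33*(420 + (4/5)*(-18 + 4/5)) = 33*(420 + (4*(⅕))*(-18 + 4*(⅕))) = 33*(420 + 4*(-18 + ⅘)/5) = 33*(420 + (⅘)*(-86/5)) = 33*(420 - 344/25) = 33*(10156/25) = 335148/25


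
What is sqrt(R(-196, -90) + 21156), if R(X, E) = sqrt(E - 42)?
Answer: sqrt(21156 + 2*I*sqrt(33)) ≈ 145.45 + 0.0395*I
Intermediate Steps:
R(X, E) = sqrt(-42 + E)
sqrt(R(-196, -90) + 21156) = sqrt(sqrt(-42 - 90) + 21156) = sqrt(sqrt(-132) + 21156) = sqrt(2*I*sqrt(33) + 21156) = sqrt(21156 + 2*I*sqrt(33))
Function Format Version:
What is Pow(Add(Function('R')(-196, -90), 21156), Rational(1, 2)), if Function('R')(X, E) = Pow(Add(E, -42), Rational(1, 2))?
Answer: Pow(Add(21156, Mul(2, I, Pow(33, Rational(1, 2)))), Rational(1, 2)) ≈ Add(145.45, Mul(0.0395, I))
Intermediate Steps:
Function('R')(X, E) = Pow(Add(-42, E), Rational(1, 2))
Pow(Add(Function('R')(-196, -90), 21156), Rational(1, 2)) = Pow(Add(Pow(Add(-42, -90), Rational(1, 2)), 21156), Rational(1, 2)) = Pow(Add(Pow(-132, Rational(1, 2)), 21156), Rational(1, 2)) = Pow(Add(Mul(2, I, Pow(33, Rational(1, 2))), 21156), Rational(1, 2)) = Pow(Add(21156, Mul(2, I, Pow(33, Rational(1, 2)))), Rational(1, 2))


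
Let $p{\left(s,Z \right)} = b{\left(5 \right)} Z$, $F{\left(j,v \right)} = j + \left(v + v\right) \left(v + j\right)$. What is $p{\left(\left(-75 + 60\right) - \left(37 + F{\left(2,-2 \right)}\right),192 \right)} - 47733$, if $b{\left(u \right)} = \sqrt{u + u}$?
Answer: $-47733 + 192 \sqrt{10} \approx -47126.0$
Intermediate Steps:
$b{\left(u \right)} = \sqrt{2} \sqrt{u}$ ($b{\left(u \right)} = \sqrt{2 u} = \sqrt{2} \sqrt{u}$)
$F{\left(j,v \right)} = j + 2 v \left(j + v\right)$
$p{\left(s,Z \right)} = Z \sqrt{10}$ ($p{\left(s,Z \right)} = \sqrt{2} \sqrt{5} Z = \sqrt{10} Z = Z \sqrt{10}$)
$p{\left(\left(-75 + 60\right) - \left(37 + F{\left(2,-2 \right)}\right),192 \right)} - 47733 = 192 \sqrt{10} - 47733 = -47733 + 192 \sqrt{10}$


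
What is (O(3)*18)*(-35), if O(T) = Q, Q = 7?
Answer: -4410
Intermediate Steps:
O(T) = 7
(O(3)*18)*(-35) = (7*18)*(-35) = 126*(-35) = -4410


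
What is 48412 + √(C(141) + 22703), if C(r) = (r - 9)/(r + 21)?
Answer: 48412 + √1839009/9 ≈ 48563.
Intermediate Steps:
C(r) = (-9 + r)/(21 + r)
48412 + √(C(141) + 22703) = 48412 + √((-9 + 141)/(21 + 141) + 22703) = 48412 + √(132/162 + 22703) = 48412 + √((1/162)*132 + 22703) = 48412 + √(22/27 + 22703) = 48412 + √(613003/27) = 48412 + √1839009/9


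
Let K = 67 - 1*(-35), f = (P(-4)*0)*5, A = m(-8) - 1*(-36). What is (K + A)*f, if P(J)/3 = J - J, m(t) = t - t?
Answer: 0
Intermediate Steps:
m(t) = 0
A = 36 (A = 0 - 1*(-36) = 0 + 36 = 36)
P(J) = 0 (P(J) = 3*(J - J) = 3*0 = 0)
f = 0 (f = (0*0)*5 = 0*5 = 0)
K = 102 (K = 67 + 35 = 102)
(K + A)*f = (102 + 36)*0 = 138*0 = 0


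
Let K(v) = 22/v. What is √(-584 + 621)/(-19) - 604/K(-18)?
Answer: 5436/11 - √37/19 ≈ 493.86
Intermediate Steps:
√(-584 + 621)/(-19) - 604/K(-18) = √(-584 + 621)/(-19) - 604/(22/(-18)) = √37*(-1/19) - 604/(22*(-1/18)) = -√37/19 - 604/(-11/9) = -√37/19 - 604*(-9/11) = -√37/19 + 5436/11 = 5436/11 - √37/19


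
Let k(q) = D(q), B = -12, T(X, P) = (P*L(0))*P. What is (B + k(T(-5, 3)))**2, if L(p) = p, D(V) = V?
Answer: 144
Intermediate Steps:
T(X, P) = 0 (T(X, P) = (P*0)*P = 0*P = 0)
k(q) = q
(B + k(T(-5, 3)))**2 = (-12 + 0)**2 = (-12)**2 = 144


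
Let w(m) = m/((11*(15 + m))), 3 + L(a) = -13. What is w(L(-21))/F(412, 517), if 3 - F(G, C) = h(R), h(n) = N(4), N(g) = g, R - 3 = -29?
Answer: -16/11 ≈ -1.4545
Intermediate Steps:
R = -26 (R = 3 - 29 = -26)
L(a) = -16 (L(a) = -3 - 13 = -16)
h(n) = 4
F(G, C) = -1 (F(G, C) = 3 - 1*4 = 3 - 4 = -1)
w(m) = m/(165 + 11*m)
w(L(-21))/F(412, 517) = ((1/11)*(-16)/(15 - 16))/(-1) = ((1/11)*(-16)/(-1))*(-1) = ((1/11)*(-16)*(-1))*(-1) = (16/11)*(-1) = -16/11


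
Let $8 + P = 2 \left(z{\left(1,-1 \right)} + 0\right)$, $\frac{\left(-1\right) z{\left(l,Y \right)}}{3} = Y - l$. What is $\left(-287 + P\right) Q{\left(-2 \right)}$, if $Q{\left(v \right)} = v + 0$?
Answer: $566$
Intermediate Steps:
$z{\left(l,Y \right)} = - 3 Y + 3 l$ ($z{\left(l,Y \right)} = - 3 \left(Y - l\right) = - 3 Y + 3 l$)
$P = 4$ ($P = -8 + 2 \left(\left(\left(-3\right) \left(-1\right) + 3 \cdot 1\right) + 0\right) = -8 + 2 \left(\left(3 + 3\right) + 0\right) = -8 + 2 \left(6 + 0\right) = -8 + 2 \cdot 6 = -8 + 12 = 4$)
$Q{\left(v \right)} = v$
$\left(-287 + P\right) Q{\left(-2 \right)} = \left(-287 + 4\right) \left(-2\right) = \left(-283\right) \left(-2\right) = 566$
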